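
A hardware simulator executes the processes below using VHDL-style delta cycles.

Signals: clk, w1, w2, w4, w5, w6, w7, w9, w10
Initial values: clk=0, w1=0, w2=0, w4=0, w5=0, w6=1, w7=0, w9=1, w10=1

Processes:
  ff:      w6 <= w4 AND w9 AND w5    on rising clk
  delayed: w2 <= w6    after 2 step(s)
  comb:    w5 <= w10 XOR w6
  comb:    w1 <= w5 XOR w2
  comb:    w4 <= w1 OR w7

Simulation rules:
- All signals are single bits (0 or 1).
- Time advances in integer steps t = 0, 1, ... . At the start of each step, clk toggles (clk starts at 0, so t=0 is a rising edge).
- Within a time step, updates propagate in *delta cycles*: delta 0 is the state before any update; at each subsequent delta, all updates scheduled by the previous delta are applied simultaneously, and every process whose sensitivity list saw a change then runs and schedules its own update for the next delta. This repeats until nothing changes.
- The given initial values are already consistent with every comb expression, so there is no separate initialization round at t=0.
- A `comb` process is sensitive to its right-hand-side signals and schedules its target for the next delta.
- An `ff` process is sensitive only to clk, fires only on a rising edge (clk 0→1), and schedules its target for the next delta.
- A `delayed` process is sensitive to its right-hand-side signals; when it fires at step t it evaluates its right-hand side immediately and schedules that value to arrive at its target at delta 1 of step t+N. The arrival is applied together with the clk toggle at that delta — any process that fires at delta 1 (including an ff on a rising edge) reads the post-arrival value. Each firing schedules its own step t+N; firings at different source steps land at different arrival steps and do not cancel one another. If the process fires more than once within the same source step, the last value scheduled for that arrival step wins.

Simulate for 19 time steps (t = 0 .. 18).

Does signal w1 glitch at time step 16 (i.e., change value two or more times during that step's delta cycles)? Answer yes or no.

t0.Δ0 w5=0 w1=0 clk=0 w10=1 w4=0 w9=1 w2=0 w6=1 w7=0
t0.Δ1 w5=0 w1=0 clk=1 w10=1 w4=0 w9=1 w2=0 w6=1 w7=0
t0.Δ2 w5=0 w1=0 clk=1 w10=1 w4=0 w9=1 w2=0 w6=0 w7=0
t0.Δ3 w5=1 w1=0 clk=1 w10=1 w4=0 w9=1 w2=0 w6=0 w7=0
t0.Δ4 w5=1 w1=1 clk=1 w10=1 w4=0 w9=1 w2=0 w6=0 w7=0
t0.Δ5 w5=1 w1=1 clk=1 w10=1 w4=1 w9=1 w2=0 w6=0 w7=0
t1.Δ0 w5=1 w1=1 clk=1 w10=1 w4=1 w9=1 w2=0 w6=0 w7=0
t1.Δ1 w5=1 w1=1 clk=0 w10=1 w4=1 w9=1 w2=0 w6=0 w7=0
t2.Δ0 w5=1 w1=1 clk=0 w10=1 w4=1 w9=1 w2=0 w6=0 w7=0
t2.Δ1 w5=1 w1=1 clk=1 w10=1 w4=1 w9=1 w2=0 w6=0 w7=0
t2.Δ2 w5=1 w1=1 clk=1 w10=1 w4=1 w9=1 w2=0 w6=1 w7=0
t2.Δ3 w5=0 w1=1 clk=1 w10=1 w4=1 w9=1 w2=0 w6=1 w7=0
t2.Δ4 w5=0 w1=0 clk=1 w10=1 w4=1 w9=1 w2=0 w6=1 w7=0
t2.Δ5 w5=0 w1=0 clk=1 w10=1 w4=0 w9=1 w2=0 w6=1 w7=0
t3.Δ0 w5=0 w1=0 clk=1 w10=1 w4=0 w9=1 w2=0 w6=1 w7=0
t3.Δ1 w5=0 w1=0 clk=0 w10=1 w4=0 w9=1 w2=0 w6=1 w7=0
t4.Δ0 w5=0 w1=0 clk=0 w10=1 w4=0 w9=1 w2=0 w6=1 w7=0
t4.Δ1 w5=0 w1=0 clk=1 w10=1 w4=0 w9=1 w2=1 w6=1 w7=0
t4.Δ2 w5=0 w1=1 clk=1 w10=1 w4=0 w9=1 w2=1 w6=0 w7=0
t4.Δ3 w5=1 w1=1 clk=1 w10=1 w4=1 w9=1 w2=1 w6=0 w7=0
t4.Δ4 w5=1 w1=0 clk=1 w10=1 w4=1 w9=1 w2=1 w6=0 w7=0
t4.Δ5 w5=1 w1=0 clk=1 w10=1 w4=0 w9=1 w2=1 w6=0 w7=0
t5.Δ0 w5=1 w1=0 clk=1 w10=1 w4=0 w9=1 w2=1 w6=0 w7=0
t5.Δ1 w5=1 w1=0 clk=0 w10=1 w4=0 w9=1 w2=1 w6=0 w7=0
t6.Δ0 w5=1 w1=0 clk=0 w10=1 w4=0 w9=1 w2=1 w6=0 w7=0
t6.Δ1 w5=1 w1=0 clk=1 w10=1 w4=0 w9=1 w2=0 w6=0 w7=0
t6.Δ2 w5=1 w1=1 clk=1 w10=1 w4=0 w9=1 w2=0 w6=0 w7=0
t6.Δ3 w5=1 w1=1 clk=1 w10=1 w4=1 w9=1 w2=0 w6=0 w7=0
t7.Δ0 w5=1 w1=1 clk=1 w10=1 w4=1 w9=1 w2=0 w6=0 w7=0
t7.Δ1 w5=1 w1=1 clk=0 w10=1 w4=1 w9=1 w2=0 w6=0 w7=0
t8.Δ0 w5=1 w1=1 clk=0 w10=1 w4=1 w9=1 w2=0 w6=0 w7=0
t8.Δ1 w5=1 w1=1 clk=1 w10=1 w4=1 w9=1 w2=0 w6=0 w7=0
t8.Δ2 w5=1 w1=1 clk=1 w10=1 w4=1 w9=1 w2=0 w6=1 w7=0
t8.Δ3 w5=0 w1=1 clk=1 w10=1 w4=1 w9=1 w2=0 w6=1 w7=0
t8.Δ4 w5=0 w1=0 clk=1 w10=1 w4=1 w9=1 w2=0 w6=1 w7=0
t8.Δ5 w5=0 w1=0 clk=1 w10=1 w4=0 w9=1 w2=0 w6=1 w7=0
t9.Δ0 w5=0 w1=0 clk=1 w10=1 w4=0 w9=1 w2=0 w6=1 w7=0
t9.Δ1 w5=0 w1=0 clk=0 w10=1 w4=0 w9=1 w2=0 w6=1 w7=0
t10.Δ0 w5=0 w1=0 clk=0 w10=1 w4=0 w9=1 w2=0 w6=1 w7=0
t10.Δ1 w5=0 w1=0 clk=1 w10=1 w4=0 w9=1 w2=1 w6=1 w7=0
t10.Δ2 w5=0 w1=1 clk=1 w10=1 w4=0 w9=1 w2=1 w6=0 w7=0
t10.Δ3 w5=1 w1=1 clk=1 w10=1 w4=1 w9=1 w2=1 w6=0 w7=0
t10.Δ4 w5=1 w1=0 clk=1 w10=1 w4=1 w9=1 w2=1 w6=0 w7=0
t10.Δ5 w5=1 w1=0 clk=1 w10=1 w4=0 w9=1 w2=1 w6=0 w7=0
t11.Δ0 w5=1 w1=0 clk=1 w10=1 w4=0 w9=1 w2=1 w6=0 w7=0
t11.Δ1 w5=1 w1=0 clk=0 w10=1 w4=0 w9=1 w2=1 w6=0 w7=0
t12.Δ0 w5=1 w1=0 clk=0 w10=1 w4=0 w9=1 w2=1 w6=0 w7=0
t12.Δ1 w5=1 w1=0 clk=1 w10=1 w4=0 w9=1 w2=0 w6=0 w7=0
t12.Δ2 w5=1 w1=1 clk=1 w10=1 w4=0 w9=1 w2=0 w6=0 w7=0
t12.Δ3 w5=1 w1=1 clk=1 w10=1 w4=1 w9=1 w2=0 w6=0 w7=0
t13.Δ0 w5=1 w1=1 clk=1 w10=1 w4=1 w9=1 w2=0 w6=0 w7=0
t13.Δ1 w5=1 w1=1 clk=0 w10=1 w4=1 w9=1 w2=0 w6=0 w7=0
t14.Δ0 w5=1 w1=1 clk=0 w10=1 w4=1 w9=1 w2=0 w6=0 w7=0
t14.Δ1 w5=1 w1=1 clk=1 w10=1 w4=1 w9=1 w2=0 w6=0 w7=0
t14.Δ2 w5=1 w1=1 clk=1 w10=1 w4=1 w9=1 w2=0 w6=1 w7=0
t14.Δ3 w5=0 w1=1 clk=1 w10=1 w4=1 w9=1 w2=0 w6=1 w7=0
t14.Δ4 w5=0 w1=0 clk=1 w10=1 w4=1 w9=1 w2=0 w6=1 w7=0
t14.Δ5 w5=0 w1=0 clk=1 w10=1 w4=0 w9=1 w2=0 w6=1 w7=0
t15.Δ0 w5=0 w1=0 clk=1 w10=1 w4=0 w9=1 w2=0 w6=1 w7=0
t15.Δ1 w5=0 w1=0 clk=0 w10=1 w4=0 w9=1 w2=0 w6=1 w7=0
t16.Δ0 w5=0 w1=0 clk=0 w10=1 w4=0 w9=1 w2=0 w6=1 w7=0
t16.Δ1 w5=0 w1=0 clk=1 w10=1 w4=0 w9=1 w2=1 w6=1 w7=0
t16.Δ2 w5=0 w1=1 clk=1 w10=1 w4=0 w9=1 w2=1 w6=0 w7=0
t16.Δ3 w5=1 w1=1 clk=1 w10=1 w4=1 w9=1 w2=1 w6=0 w7=0
t16.Δ4 w5=1 w1=0 clk=1 w10=1 w4=1 w9=1 w2=1 w6=0 w7=0
t16.Δ5 w5=1 w1=0 clk=1 w10=1 w4=0 w9=1 w2=1 w6=0 w7=0
t17.Δ0 w5=1 w1=0 clk=1 w10=1 w4=0 w9=1 w2=1 w6=0 w7=0
t17.Δ1 w5=1 w1=0 clk=0 w10=1 w4=0 w9=1 w2=1 w6=0 w7=0
t18.Δ0 w5=1 w1=0 clk=0 w10=1 w4=0 w9=1 w2=1 w6=0 w7=0
t18.Δ1 w5=1 w1=0 clk=1 w10=1 w4=0 w9=1 w2=0 w6=0 w7=0
t18.Δ2 w5=1 w1=1 clk=1 w10=1 w4=0 w9=1 w2=0 w6=0 w7=0
t18.Δ3 w5=1 w1=1 clk=1 w10=1 w4=1 w9=1 w2=0 w6=0 w7=0

yes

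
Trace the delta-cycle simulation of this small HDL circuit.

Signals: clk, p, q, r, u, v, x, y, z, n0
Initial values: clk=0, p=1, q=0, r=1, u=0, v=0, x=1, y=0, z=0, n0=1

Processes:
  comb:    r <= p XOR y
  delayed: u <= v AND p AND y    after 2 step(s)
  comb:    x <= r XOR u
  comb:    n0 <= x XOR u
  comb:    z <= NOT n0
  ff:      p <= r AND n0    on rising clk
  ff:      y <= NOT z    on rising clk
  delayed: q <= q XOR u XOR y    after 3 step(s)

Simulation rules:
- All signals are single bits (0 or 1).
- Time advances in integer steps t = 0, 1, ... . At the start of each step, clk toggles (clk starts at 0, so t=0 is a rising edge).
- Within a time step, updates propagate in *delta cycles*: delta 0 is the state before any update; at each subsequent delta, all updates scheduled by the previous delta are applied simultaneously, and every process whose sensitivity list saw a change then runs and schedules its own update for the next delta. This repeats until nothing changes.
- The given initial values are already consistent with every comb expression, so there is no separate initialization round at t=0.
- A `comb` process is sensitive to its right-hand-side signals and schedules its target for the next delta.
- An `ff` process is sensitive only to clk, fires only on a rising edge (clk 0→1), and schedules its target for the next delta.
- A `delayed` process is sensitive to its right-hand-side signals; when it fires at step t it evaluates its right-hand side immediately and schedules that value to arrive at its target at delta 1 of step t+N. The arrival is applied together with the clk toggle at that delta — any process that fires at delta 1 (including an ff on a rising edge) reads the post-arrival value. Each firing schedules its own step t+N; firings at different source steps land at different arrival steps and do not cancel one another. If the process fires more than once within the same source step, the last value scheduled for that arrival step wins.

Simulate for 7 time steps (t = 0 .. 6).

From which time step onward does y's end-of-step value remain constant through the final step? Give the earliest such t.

2

t=0 Δ0: v=0 r=1 p=1 n0=1 x=1 y=0 q=0 u=0 z=0 clk=0
  Δ1: clk:0→1
  Δ2: y:0→1
  Δ3: r:1→0
  Δ4: x:1→0
  Δ5: n0:1→0
  Δ6: z:0→1
  (6Δ to stable)
t=1 Δ0: v=0 r=0 p=1 n0=0 x=0 y=1 q=0 u=0 z=1 clk=1
  Δ1: clk:1→0
  (1Δ to stable)
t=2 Δ0: v=0 r=0 p=1 n0=0 x=0 y=1 q=0 u=0 z=1 clk=0
  Δ1: clk:0→1
  Δ2: p:1→0, y:1→0
  (2Δ to stable)
t=3 Δ0: v=0 r=0 p=0 n0=0 x=0 y=0 q=0 u=0 z=1 clk=1
  Δ1: q:0→1, clk:1→0
  (1Δ to stable)
t=4 Δ0: v=0 r=0 p=0 n0=0 x=0 y=0 q=1 u=0 z=1 clk=0
  Δ1: clk:0→1
  (1Δ to stable)
t=5 Δ0: v=0 r=0 p=0 n0=0 x=0 y=0 q=1 u=0 z=1 clk=1
  Δ1: q:1→0, clk:1→0
  (1Δ to stable)
t=6 Δ0: v=0 r=0 p=0 n0=0 x=0 y=0 q=0 u=0 z=1 clk=0
  Δ1: q:0→1, clk:0→1
  (1Δ to stable)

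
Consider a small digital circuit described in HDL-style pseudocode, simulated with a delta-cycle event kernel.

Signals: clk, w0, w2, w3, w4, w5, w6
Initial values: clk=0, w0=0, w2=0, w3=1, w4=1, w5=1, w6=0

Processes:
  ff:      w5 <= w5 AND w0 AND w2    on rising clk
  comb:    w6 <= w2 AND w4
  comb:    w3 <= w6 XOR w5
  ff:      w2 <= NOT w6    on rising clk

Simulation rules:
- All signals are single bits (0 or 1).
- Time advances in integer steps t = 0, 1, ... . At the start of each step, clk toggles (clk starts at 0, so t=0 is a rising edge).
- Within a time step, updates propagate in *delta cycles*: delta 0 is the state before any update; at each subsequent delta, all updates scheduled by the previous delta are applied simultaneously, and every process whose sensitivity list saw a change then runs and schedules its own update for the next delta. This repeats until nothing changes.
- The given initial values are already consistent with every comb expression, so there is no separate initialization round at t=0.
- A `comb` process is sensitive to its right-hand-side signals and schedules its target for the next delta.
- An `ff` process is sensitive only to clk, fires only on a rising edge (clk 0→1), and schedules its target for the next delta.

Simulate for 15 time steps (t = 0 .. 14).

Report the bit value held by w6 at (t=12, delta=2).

0

t=0 Δ0: w6=0 w2=0 clk=0 w3=1 w4=1 w5=1 w0=0
  Δ1: clk:0→1
  Δ2: w2:0→1, w5:1→0
  Δ3: w6:0→1, w3:1→0
  Δ4: w3:0→1
  (4Δ to stable)
t=1 Δ0: w6=1 w2=1 clk=1 w3=1 w4=1 w5=0 w0=0
  Δ1: clk:1→0
  (1Δ to stable)
t=2 Δ0: w6=1 w2=1 clk=0 w3=1 w4=1 w5=0 w0=0
  Δ1: clk:0→1
  Δ2: w2:1→0
  Δ3: w6:1→0
  Δ4: w3:1→0
  (4Δ to stable)
t=3 Δ0: w6=0 w2=0 clk=1 w3=0 w4=1 w5=0 w0=0
  Δ1: clk:1→0
  (1Δ to stable)
t=4 Δ0: w6=0 w2=0 clk=0 w3=0 w4=1 w5=0 w0=0
  Δ1: clk:0→1
  Δ2: w2:0→1
  Δ3: w6:0→1
  Δ4: w3:0→1
  (4Δ to stable)
t=5 Δ0: w6=1 w2=1 clk=1 w3=1 w4=1 w5=0 w0=0
  Δ1: clk:1→0
  (1Δ to stable)
t=6 Δ0: w6=1 w2=1 clk=0 w3=1 w4=1 w5=0 w0=0
  Δ1: clk:0→1
  Δ2: w2:1→0
  Δ3: w6:1→0
  Δ4: w3:1→0
  (4Δ to stable)
t=7 Δ0: w6=0 w2=0 clk=1 w3=0 w4=1 w5=0 w0=0
  Δ1: clk:1→0
  (1Δ to stable)
t=8 Δ0: w6=0 w2=0 clk=0 w3=0 w4=1 w5=0 w0=0
  Δ1: clk:0→1
  Δ2: w2:0→1
  Δ3: w6:0→1
  Δ4: w3:0→1
  (4Δ to stable)
t=9 Δ0: w6=1 w2=1 clk=1 w3=1 w4=1 w5=0 w0=0
  Δ1: clk:1→0
  (1Δ to stable)
t=10 Δ0: w6=1 w2=1 clk=0 w3=1 w4=1 w5=0 w0=0
  Δ1: clk:0→1
  Δ2: w2:1→0
  Δ3: w6:1→0
  Δ4: w3:1→0
  (4Δ to stable)
t=11 Δ0: w6=0 w2=0 clk=1 w3=0 w4=1 w5=0 w0=0
  Δ1: clk:1→0
  (1Δ to stable)
t=12 Δ0: w6=0 w2=0 clk=0 w3=0 w4=1 w5=0 w0=0
  Δ1: clk:0→1
  Δ2: w2:0→1
  Δ3: w6:0→1
  Δ4: w3:0→1
  (4Δ to stable)
t=13 Δ0: w6=1 w2=1 clk=1 w3=1 w4=1 w5=0 w0=0
  Δ1: clk:1→0
  (1Δ to stable)
t=14 Δ0: w6=1 w2=1 clk=0 w3=1 w4=1 w5=0 w0=0
  Δ1: clk:0→1
  Δ2: w2:1→0
  Δ3: w6:1→0
  Δ4: w3:1→0
  (4Δ to stable)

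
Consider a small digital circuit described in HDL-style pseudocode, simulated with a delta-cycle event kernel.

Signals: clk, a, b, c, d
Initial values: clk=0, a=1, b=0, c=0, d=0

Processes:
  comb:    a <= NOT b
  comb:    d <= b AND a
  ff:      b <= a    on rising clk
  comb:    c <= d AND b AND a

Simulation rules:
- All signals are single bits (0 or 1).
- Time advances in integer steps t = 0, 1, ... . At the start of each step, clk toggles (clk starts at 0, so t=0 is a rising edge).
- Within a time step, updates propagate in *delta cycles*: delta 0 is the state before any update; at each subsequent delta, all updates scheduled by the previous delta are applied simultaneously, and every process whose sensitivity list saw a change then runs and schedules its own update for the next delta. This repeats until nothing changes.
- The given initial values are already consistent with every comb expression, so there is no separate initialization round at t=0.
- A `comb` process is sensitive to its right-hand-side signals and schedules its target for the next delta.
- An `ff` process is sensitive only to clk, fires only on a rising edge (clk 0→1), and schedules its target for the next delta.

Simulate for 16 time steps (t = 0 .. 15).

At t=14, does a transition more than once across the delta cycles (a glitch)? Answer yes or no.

[bits: a,clk,c,b,d]
t=0: Δ0=10000 Δ1=11000 Δ2=11010 Δ3=01011 Δ4=01010 | 4Δ
t=1: Δ0=01010 Δ1=00010 | 1Δ
t=2: Δ0=00010 Δ1=01010 Δ2=01000 Δ3=11000 | 3Δ
t=3: Δ0=11000 Δ1=10000 | 1Δ
t=4: Δ0=10000 Δ1=11000 Δ2=11010 Δ3=01011 Δ4=01010 | 4Δ
t=5: Δ0=01010 Δ1=00010 | 1Δ
t=6: Δ0=00010 Δ1=01010 Δ2=01000 Δ3=11000 | 3Δ
t=7: Δ0=11000 Δ1=10000 | 1Δ
t=8: Δ0=10000 Δ1=11000 Δ2=11010 Δ3=01011 Δ4=01010 | 4Δ
t=9: Δ0=01010 Δ1=00010 | 1Δ
t=10: Δ0=00010 Δ1=01010 Δ2=01000 Δ3=11000 | 3Δ
t=11: Δ0=11000 Δ1=10000 | 1Δ
t=12: Δ0=10000 Δ1=11000 Δ2=11010 Δ3=01011 Δ4=01010 | 4Δ
t=13: Δ0=01010 Δ1=00010 | 1Δ
t=14: Δ0=00010 Δ1=01010 Δ2=01000 Δ3=11000 | 3Δ
t=15: Δ0=11000 Δ1=10000 | 1Δ

no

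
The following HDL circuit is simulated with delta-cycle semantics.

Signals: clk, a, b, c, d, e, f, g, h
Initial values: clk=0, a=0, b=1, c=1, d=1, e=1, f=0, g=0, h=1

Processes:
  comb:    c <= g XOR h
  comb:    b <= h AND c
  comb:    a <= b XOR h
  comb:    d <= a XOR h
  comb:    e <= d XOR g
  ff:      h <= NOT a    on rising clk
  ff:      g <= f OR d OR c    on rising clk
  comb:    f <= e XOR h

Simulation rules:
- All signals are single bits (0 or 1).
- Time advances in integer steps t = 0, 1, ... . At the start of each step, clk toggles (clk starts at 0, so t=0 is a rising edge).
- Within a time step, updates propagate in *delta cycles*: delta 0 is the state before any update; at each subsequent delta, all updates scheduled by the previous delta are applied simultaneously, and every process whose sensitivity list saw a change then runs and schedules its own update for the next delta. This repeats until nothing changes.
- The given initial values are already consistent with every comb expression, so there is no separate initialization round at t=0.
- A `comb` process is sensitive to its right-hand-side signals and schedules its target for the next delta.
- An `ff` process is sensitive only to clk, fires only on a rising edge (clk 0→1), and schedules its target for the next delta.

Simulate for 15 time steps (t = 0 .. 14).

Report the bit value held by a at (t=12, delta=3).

t0.Δ0 e=1 f=0 clk=0 d=1 c=1 h=1 a=0 g=0 b=1
t0.Δ1 e=1 f=0 clk=1 d=1 c=1 h=1 a=0 g=0 b=1
t0.Δ2 e=1 f=0 clk=1 d=1 c=1 h=1 a=0 g=1 b=1
t0.Δ3 e=0 f=0 clk=1 d=1 c=0 h=1 a=0 g=1 b=1
t0.Δ4 e=0 f=1 clk=1 d=1 c=0 h=1 a=0 g=1 b=0
t0.Δ5 e=0 f=1 clk=1 d=1 c=0 h=1 a=1 g=1 b=0
t0.Δ6 e=0 f=1 clk=1 d=0 c=0 h=1 a=1 g=1 b=0
t0.Δ7 e=1 f=1 clk=1 d=0 c=0 h=1 a=1 g=1 b=0
t0.Δ8 e=1 f=0 clk=1 d=0 c=0 h=1 a=1 g=1 b=0
t1.Δ0 e=1 f=0 clk=1 d=0 c=0 h=1 a=1 g=1 b=0
t1.Δ1 e=1 f=0 clk=0 d=0 c=0 h=1 a=1 g=1 b=0
t2.Δ0 e=1 f=0 clk=0 d=0 c=0 h=1 a=1 g=1 b=0
t2.Δ1 e=1 f=0 clk=1 d=0 c=0 h=1 a=1 g=1 b=0
t2.Δ2 e=1 f=0 clk=1 d=0 c=0 h=0 a=1 g=0 b=0
t2.Δ3 e=0 f=1 clk=1 d=1 c=0 h=0 a=0 g=0 b=0
t2.Δ4 e=1 f=0 clk=1 d=0 c=0 h=0 a=0 g=0 b=0
t2.Δ5 e=0 f=1 clk=1 d=0 c=0 h=0 a=0 g=0 b=0
t2.Δ6 e=0 f=0 clk=1 d=0 c=0 h=0 a=0 g=0 b=0
t3.Δ0 e=0 f=0 clk=1 d=0 c=0 h=0 a=0 g=0 b=0
t3.Δ1 e=0 f=0 clk=0 d=0 c=0 h=0 a=0 g=0 b=0
t4.Δ0 e=0 f=0 clk=0 d=0 c=0 h=0 a=0 g=0 b=0
t4.Δ1 e=0 f=0 clk=1 d=0 c=0 h=0 a=0 g=0 b=0
t4.Δ2 e=0 f=0 clk=1 d=0 c=0 h=1 a=0 g=0 b=0
t4.Δ3 e=0 f=1 clk=1 d=1 c=1 h=1 a=1 g=0 b=0
t4.Δ4 e=1 f=1 clk=1 d=0 c=1 h=1 a=1 g=0 b=1
t4.Δ5 e=0 f=0 clk=1 d=0 c=1 h=1 a=0 g=0 b=1
t4.Δ6 e=0 f=1 clk=1 d=1 c=1 h=1 a=0 g=0 b=1
t4.Δ7 e=1 f=1 clk=1 d=1 c=1 h=1 a=0 g=0 b=1
t4.Δ8 e=1 f=0 clk=1 d=1 c=1 h=1 a=0 g=0 b=1
t5.Δ0 e=1 f=0 clk=1 d=1 c=1 h=1 a=0 g=0 b=1
t5.Δ1 e=1 f=0 clk=0 d=1 c=1 h=1 a=0 g=0 b=1
t6.Δ0 e=1 f=0 clk=0 d=1 c=1 h=1 a=0 g=0 b=1
t6.Δ1 e=1 f=0 clk=1 d=1 c=1 h=1 a=0 g=0 b=1
t6.Δ2 e=1 f=0 clk=1 d=1 c=1 h=1 a=0 g=1 b=1
t6.Δ3 e=0 f=0 clk=1 d=1 c=0 h=1 a=0 g=1 b=1
t6.Δ4 e=0 f=1 clk=1 d=1 c=0 h=1 a=0 g=1 b=0
t6.Δ5 e=0 f=1 clk=1 d=1 c=0 h=1 a=1 g=1 b=0
t6.Δ6 e=0 f=1 clk=1 d=0 c=0 h=1 a=1 g=1 b=0
t6.Δ7 e=1 f=1 clk=1 d=0 c=0 h=1 a=1 g=1 b=0
t6.Δ8 e=1 f=0 clk=1 d=0 c=0 h=1 a=1 g=1 b=0
t7.Δ0 e=1 f=0 clk=1 d=0 c=0 h=1 a=1 g=1 b=0
t7.Δ1 e=1 f=0 clk=0 d=0 c=0 h=1 a=1 g=1 b=0
t8.Δ0 e=1 f=0 clk=0 d=0 c=0 h=1 a=1 g=1 b=0
t8.Δ1 e=1 f=0 clk=1 d=0 c=0 h=1 a=1 g=1 b=0
t8.Δ2 e=1 f=0 clk=1 d=0 c=0 h=0 a=1 g=0 b=0
t8.Δ3 e=0 f=1 clk=1 d=1 c=0 h=0 a=0 g=0 b=0
t8.Δ4 e=1 f=0 clk=1 d=0 c=0 h=0 a=0 g=0 b=0
t8.Δ5 e=0 f=1 clk=1 d=0 c=0 h=0 a=0 g=0 b=0
t8.Δ6 e=0 f=0 clk=1 d=0 c=0 h=0 a=0 g=0 b=0
t9.Δ0 e=0 f=0 clk=1 d=0 c=0 h=0 a=0 g=0 b=0
t9.Δ1 e=0 f=0 clk=0 d=0 c=0 h=0 a=0 g=0 b=0
t10.Δ0 e=0 f=0 clk=0 d=0 c=0 h=0 a=0 g=0 b=0
t10.Δ1 e=0 f=0 clk=1 d=0 c=0 h=0 a=0 g=0 b=0
t10.Δ2 e=0 f=0 clk=1 d=0 c=0 h=1 a=0 g=0 b=0
t10.Δ3 e=0 f=1 clk=1 d=1 c=1 h=1 a=1 g=0 b=0
t10.Δ4 e=1 f=1 clk=1 d=0 c=1 h=1 a=1 g=0 b=1
t10.Δ5 e=0 f=0 clk=1 d=0 c=1 h=1 a=0 g=0 b=1
t10.Δ6 e=0 f=1 clk=1 d=1 c=1 h=1 a=0 g=0 b=1
t10.Δ7 e=1 f=1 clk=1 d=1 c=1 h=1 a=0 g=0 b=1
t10.Δ8 e=1 f=0 clk=1 d=1 c=1 h=1 a=0 g=0 b=1
t11.Δ0 e=1 f=0 clk=1 d=1 c=1 h=1 a=0 g=0 b=1
t11.Δ1 e=1 f=0 clk=0 d=1 c=1 h=1 a=0 g=0 b=1
t12.Δ0 e=1 f=0 clk=0 d=1 c=1 h=1 a=0 g=0 b=1
t12.Δ1 e=1 f=0 clk=1 d=1 c=1 h=1 a=0 g=0 b=1
t12.Δ2 e=1 f=0 clk=1 d=1 c=1 h=1 a=0 g=1 b=1
t12.Δ3 e=0 f=0 clk=1 d=1 c=0 h=1 a=0 g=1 b=1
t12.Δ4 e=0 f=1 clk=1 d=1 c=0 h=1 a=0 g=1 b=0
t12.Δ5 e=0 f=1 clk=1 d=1 c=0 h=1 a=1 g=1 b=0
t12.Δ6 e=0 f=1 clk=1 d=0 c=0 h=1 a=1 g=1 b=0
t12.Δ7 e=1 f=1 clk=1 d=0 c=0 h=1 a=1 g=1 b=0
t12.Δ8 e=1 f=0 clk=1 d=0 c=0 h=1 a=1 g=1 b=0
t13.Δ0 e=1 f=0 clk=1 d=0 c=0 h=1 a=1 g=1 b=0
t13.Δ1 e=1 f=0 clk=0 d=0 c=0 h=1 a=1 g=1 b=0
t14.Δ0 e=1 f=0 clk=0 d=0 c=0 h=1 a=1 g=1 b=0
t14.Δ1 e=1 f=0 clk=1 d=0 c=0 h=1 a=1 g=1 b=0
t14.Δ2 e=1 f=0 clk=1 d=0 c=0 h=0 a=1 g=0 b=0
t14.Δ3 e=0 f=1 clk=1 d=1 c=0 h=0 a=0 g=0 b=0
t14.Δ4 e=1 f=0 clk=1 d=0 c=0 h=0 a=0 g=0 b=0
t14.Δ5 e=0 f=1 clk=1 d=0 c=0 h=0 a=0 g=0 b=0
t14.Δ6 e=0 f=0 clk=1 d=0 c=0 h=0 a=0 g=0 b=0

0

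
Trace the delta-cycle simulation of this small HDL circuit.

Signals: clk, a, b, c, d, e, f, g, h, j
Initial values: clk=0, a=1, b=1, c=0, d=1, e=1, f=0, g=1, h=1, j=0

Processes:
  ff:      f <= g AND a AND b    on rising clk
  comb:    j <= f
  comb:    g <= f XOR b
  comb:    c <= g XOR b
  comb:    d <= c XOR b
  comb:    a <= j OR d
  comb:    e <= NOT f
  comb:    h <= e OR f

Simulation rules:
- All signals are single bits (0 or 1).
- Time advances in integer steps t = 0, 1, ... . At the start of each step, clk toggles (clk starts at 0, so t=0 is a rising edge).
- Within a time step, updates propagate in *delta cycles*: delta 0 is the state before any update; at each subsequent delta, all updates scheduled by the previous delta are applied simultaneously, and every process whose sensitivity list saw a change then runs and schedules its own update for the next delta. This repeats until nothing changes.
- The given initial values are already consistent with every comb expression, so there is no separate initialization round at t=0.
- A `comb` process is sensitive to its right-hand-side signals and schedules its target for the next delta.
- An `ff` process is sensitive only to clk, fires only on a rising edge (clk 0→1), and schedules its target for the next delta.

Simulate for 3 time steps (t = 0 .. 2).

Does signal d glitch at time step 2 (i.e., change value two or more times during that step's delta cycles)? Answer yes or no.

no

t0.Δ0 a=1 e=1 c=0 b=1 f=0 h=1 d=1 j=0 clk=0 g=1
t0.Δ1 a=1 e=1 c=0 b=1 f=0 h=1 d=1 j=0 clk=1 g=1
t0.Δ2 a=1 e=1 c=0 b=1 f=1 h=1 d=1 j=0 clk=1 g=1
t0.Δ3 a=1 e=0 c=0 b=1 f=1 h=1 d=1 j=1 clk=1 g=0
t0.Δ4 a=1 e=0 c=1 b=1 f=1 h=1 d=1 j=1 clk=1 g=0
t0.Δ5 a=1 e=0 c=1 b=1 f=1 h=1 d=0 j=1 clk=1 g=0
t1.Δ0 a=1 e=0 c=1 b=1 f=1 h=1 d=0 j=1 clk=1 g=0
t1.Δ1 a=1 e=0 c=1 b=1 f=1 h=1 d=0 j=1 clk=0 g=0
t2.Δ0 a=1 e=0 c=1 b=1 f=1 h=1 d=0 j=1 clk=0 g=0
t2.Δ1 a=1 e=0 c=1 b=1 f=1 h=1 d=0 j=1 clk=1 g=0
t2.Δ2 a=1 e=0 c=1 b=1 f=0 h=1 d=0 j=1 clk=1 g=0
t2.Δ3 a=1 e=1 c=1 b=1 f=0 h=0 d=0 j=0 clk=1 g=1
t2.Δ4 a=0 e=1 c=0 b=1 f=0 h=1 d=0 j=0 clk=1 g=1
t2.Δ5 a=0 e=1 c=0 b=1 f=0 h=1 d=1 j=0 clk=1 g=1
t2.Δ6 a=1 e=1 c=0 b=1 f=0 h=1 d=1 j=0 clk=1 g=1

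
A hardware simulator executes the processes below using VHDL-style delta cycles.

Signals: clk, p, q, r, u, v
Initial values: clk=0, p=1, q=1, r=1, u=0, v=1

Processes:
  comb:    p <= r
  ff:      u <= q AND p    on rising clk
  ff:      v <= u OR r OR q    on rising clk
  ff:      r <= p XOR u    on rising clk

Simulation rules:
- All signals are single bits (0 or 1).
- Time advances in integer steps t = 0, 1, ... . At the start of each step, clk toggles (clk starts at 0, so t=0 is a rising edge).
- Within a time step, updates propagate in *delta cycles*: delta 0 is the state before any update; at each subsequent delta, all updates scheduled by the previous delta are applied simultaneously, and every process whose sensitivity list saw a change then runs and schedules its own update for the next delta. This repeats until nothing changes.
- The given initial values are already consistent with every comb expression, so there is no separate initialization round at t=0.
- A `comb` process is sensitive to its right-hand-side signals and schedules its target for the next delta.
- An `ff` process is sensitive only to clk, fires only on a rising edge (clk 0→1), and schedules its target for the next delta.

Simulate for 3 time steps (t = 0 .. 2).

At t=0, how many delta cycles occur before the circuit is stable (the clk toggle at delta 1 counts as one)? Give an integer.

t=0 Δ0: u=0 v=1 p=1 r=1 clk=0 q=1
  Δ1: clk:0→1
  Δ2: u:0→1
  (2Δ to stable)
t=1 Δ0: u=1 v=1 p=1 r=1 clk=1 q=1
  Δ1: clk:1→0
  (1Δ to stable)
t=2 Δ0: u=1 v=1 p=1 r=1 clk=0 q=1
  Δ1: clk:0→1
  Δ2: r:1→0
  Δ3: p:1→0
  (3Δ to stable)

2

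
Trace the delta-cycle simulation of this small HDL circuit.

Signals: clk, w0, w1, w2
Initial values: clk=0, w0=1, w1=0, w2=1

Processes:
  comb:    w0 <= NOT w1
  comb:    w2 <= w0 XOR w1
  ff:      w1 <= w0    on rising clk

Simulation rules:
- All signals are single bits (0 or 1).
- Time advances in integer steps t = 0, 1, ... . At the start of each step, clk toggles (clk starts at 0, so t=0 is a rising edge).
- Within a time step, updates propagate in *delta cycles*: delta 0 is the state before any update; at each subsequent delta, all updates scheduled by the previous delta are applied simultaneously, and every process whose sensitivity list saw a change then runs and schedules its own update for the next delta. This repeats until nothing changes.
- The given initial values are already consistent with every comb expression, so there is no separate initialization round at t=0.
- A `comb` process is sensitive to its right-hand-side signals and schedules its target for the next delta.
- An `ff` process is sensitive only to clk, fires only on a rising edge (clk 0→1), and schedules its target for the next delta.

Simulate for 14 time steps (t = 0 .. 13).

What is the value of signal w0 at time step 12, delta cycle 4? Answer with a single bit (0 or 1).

t0.Δ0 clk=0 w2=1 w1=0 w0=1
t0.Δ1 clk=1 w2=1 w1=0 w0=1
t0.Δ2 clk=1 w2=1 w1=1 w0=1
t0.Δ3 clk=1 w2=0 w1=1 w0=0
t0.Δ4 clk=1 w2=1 w1=1 w0=0
t1.Δ0 clk=1 w2=1 w1=1 w0=0
t1.Δ1 clk=0 w2=1 w1=1 w0=0
t2.Δ0 clk=0 w2=1 w1=1 w0=0
t2.Δ1 clk=1 w2=1 w1=1 w0=0
t2.Δ2 clk=1 w2=1 w1=0 w0=0
t2.Δ3 clk=1 w2=0 w1=0 w0=1
t2.Δ4 clk=1 w2=1 w1=0 w0=1
t3.Δ0 clk=1 w2=1 w1=0 w0=1
t3.Δ1 clk=0 w2=1 w1=0 w0=1
t4.Δ0 clk=0 w2=1 w1=0 w0=1
t4.Δ1 clk=1 w2=1 w1=0 w0=1
t4.Δ2 clk=1 w2=1 w1=1 w0=1
t4.Δ3 clk=1 w2=0 w1=1 w0=0
t4.Δ4 clk=1 w2=1 w1=1 w0=0
t5.Δ0 clk=1 w2=1 w1=1 w0=0
t5.Δ1 clk=0 w2=1 w1=1 w0=0
t6.Δ0 clk=0 w2=1 w1=1 w0=0
t6.Δ1 clk=1 w2=1 w1=1 w0=0
t6.Δ2 clk=1 w2=1 w1=0 w0=0
t6.Δ3 clk=1 w2=0 w1=0 w0=1
t6.Δ4 clk=1 w2=1 w1=0 w0=1
t7.Δ0 clk=1 w2=1 w1=0 w0=1
t7.Δ1 clk=0 w2=1 w1=0 w0=1
t8.Δ0 clk=0 w2=1 w1=0 w0=1
t8.Δ1 clk=1 w2=1 w1=0 w0=1
t8.Δ2 clk=1 w2=1 w1=1 w0=1
t8.Δ3 clk=1 w2=0 w1=1 w0=0
t8.Δ4 clk=1 w2=1 w1=1 w0=0
t9.Δ0 clk=1 w2=1 w1=1 w0=0
t9.Δ1 clk=0 w2=1 w1=1 w0=0
t10.Δ0 clk=0 w2=1 w1=1 w0=0
t10.Δ1 clk=1 w2=1 w1=1 w0=0
t10.Δ2 clk=1 w2=1 w1=0 w0=0
t10.Δ3 clk=1 w2=0 w1=0 w0=1
t10.Δ4 clk=1 w2=1 w1=0 w0=1
t11.Δ0 clk=1 w2=1 w1=0 w0=1
t11.Δ1 clk=0 w2=1 w1=0 w0=1
t12.Δ0 clk=0 w2=1 w1=0 w0=1
t12.Δ1 clk=1 w2=1 w1=0 w0=1
t12.Δ2 clk=1 w2=1 w1=1 w0=1
t12.Δ3 clk=1 w2=0 w1=1 w0=0
t12.Δ4 clk=1 w2=1 w1=1 w0=0
t13.Δ0 clk=1 w2=1 w1=1 w0=0
t13.Δ1 clk=0 w2=1 w1=1 w0=0

0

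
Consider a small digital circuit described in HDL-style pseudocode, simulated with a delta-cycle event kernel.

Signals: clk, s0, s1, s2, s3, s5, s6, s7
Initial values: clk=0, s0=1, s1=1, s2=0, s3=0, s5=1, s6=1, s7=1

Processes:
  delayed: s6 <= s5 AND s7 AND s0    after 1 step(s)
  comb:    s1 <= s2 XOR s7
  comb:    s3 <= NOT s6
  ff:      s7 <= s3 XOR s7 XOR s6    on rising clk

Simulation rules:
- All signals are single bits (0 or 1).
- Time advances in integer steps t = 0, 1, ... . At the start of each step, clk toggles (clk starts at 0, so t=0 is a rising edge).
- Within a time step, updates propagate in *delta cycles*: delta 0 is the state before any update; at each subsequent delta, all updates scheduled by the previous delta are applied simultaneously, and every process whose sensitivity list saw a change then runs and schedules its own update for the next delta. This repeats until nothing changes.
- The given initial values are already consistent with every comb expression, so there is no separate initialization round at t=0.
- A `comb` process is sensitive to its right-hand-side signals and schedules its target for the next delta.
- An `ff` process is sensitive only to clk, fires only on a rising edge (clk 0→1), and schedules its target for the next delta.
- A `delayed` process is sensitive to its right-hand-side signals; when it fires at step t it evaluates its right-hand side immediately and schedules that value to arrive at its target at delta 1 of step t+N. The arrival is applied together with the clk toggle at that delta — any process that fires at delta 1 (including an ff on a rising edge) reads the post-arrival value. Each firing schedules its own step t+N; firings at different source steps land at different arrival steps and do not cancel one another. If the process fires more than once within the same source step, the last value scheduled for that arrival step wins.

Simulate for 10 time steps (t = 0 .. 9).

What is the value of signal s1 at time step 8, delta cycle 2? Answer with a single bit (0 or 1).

1

[bits: clk,s1,s5,s2,s6,s3,s7,s0]
t=0: Δ0=01101011 Δ1=11101011 Δ2=11101001 Δ3=10101001 | 3Δ
t=1: Δ0=10101001 Δ1=00100001 Δ2=00100101 | 2Δ
t=2: Δ0=00100101 Δ1=10100101 Δ2=10100111 Δ3=11100111 | 3Δ
t=3: Δ0=11100111 Δ1=01101111 Δ2=01101011 | 2Δ
t=4: Δ0=01101011 Δ1=11101011 Δ2=11101001 Δ3=10101001 | 3Δ
t=5: Δ0=10101001 Δ1=00100001 Δ2=00100101 | 2Δ
t=6: Δ0=00100101 Δ1=10100101 Δ2=10100111 Δ3=11100111 | 3Δ
t=7: Δ0=11100111 Δ1=01101111 Δ2=01101011 | 2Δ
t=8: Δ0=01101011 Δ1=11101011 Δ2=11101001 Δ3=10101001 | 3Δ
t=9: Δ0=10101001 Δ1=00100001 Δ2=00100101 | 2Δ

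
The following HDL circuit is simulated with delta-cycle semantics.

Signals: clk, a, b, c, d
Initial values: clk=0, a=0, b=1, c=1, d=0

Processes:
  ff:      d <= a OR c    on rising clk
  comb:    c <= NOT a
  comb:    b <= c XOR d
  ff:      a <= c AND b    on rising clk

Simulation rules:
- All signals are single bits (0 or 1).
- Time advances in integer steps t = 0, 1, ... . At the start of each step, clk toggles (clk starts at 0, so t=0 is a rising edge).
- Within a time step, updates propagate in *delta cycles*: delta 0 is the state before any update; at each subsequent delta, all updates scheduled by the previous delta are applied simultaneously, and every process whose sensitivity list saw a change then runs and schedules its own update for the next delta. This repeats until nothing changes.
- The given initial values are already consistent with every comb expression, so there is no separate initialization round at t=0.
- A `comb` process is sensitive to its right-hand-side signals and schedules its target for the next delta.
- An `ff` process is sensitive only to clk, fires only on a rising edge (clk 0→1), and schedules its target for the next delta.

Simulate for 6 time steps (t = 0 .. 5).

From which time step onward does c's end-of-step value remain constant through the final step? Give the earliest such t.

[bits: d,c,clk,a,b]
t=0: Δ0=01001 Δ1=01101 Δ2=11111 Δ3=10110 Δ4=10111 | 4Δ
t=1: Δ0=10111 Δ1=10011 | 1Δ
t=2: Δ0=10011 Δ1=10111 Δ2=10101 Δ3=11101 Δ4=11100 | 4Δ
t=3: Δ0=11100 Δ1=11000 | 1Δ
t=4: Δ0=11000 Δ1=11100 | 1Δ
t=5: Δ0=11100 Δ1=11000 | 1Δ

2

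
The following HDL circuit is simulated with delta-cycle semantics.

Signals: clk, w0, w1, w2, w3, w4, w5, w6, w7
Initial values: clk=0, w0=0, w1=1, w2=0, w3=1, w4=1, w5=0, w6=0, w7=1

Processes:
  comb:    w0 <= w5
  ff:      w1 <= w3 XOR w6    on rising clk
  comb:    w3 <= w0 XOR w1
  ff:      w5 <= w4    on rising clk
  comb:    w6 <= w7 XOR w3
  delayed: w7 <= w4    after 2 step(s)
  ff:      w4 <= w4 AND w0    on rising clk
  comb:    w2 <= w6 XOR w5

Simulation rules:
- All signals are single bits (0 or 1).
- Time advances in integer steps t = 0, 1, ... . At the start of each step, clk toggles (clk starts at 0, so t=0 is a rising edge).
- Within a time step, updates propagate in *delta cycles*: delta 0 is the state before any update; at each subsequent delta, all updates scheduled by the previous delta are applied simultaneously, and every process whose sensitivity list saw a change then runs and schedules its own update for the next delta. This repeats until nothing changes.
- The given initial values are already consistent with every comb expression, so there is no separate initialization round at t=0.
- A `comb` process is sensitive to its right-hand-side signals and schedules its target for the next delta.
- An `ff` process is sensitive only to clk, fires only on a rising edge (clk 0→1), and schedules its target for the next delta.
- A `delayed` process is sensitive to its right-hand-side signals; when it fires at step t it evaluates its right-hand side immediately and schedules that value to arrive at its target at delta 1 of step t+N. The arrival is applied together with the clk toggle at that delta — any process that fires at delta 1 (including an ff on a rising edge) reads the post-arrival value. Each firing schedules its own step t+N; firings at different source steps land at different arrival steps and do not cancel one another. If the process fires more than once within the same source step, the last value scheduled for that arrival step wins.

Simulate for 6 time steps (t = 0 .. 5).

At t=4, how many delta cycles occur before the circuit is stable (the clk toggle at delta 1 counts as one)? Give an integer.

5

t=0 Δ0: w0=0 w6=0 w1=1 w4=1 w2=0 clk=0 w5=0 w7=1 w3=1
  Δ1: clk:0→1
  Δ2: w4:1→0, w5:0→1
  Δ3: w0:0→1, w2:0→1
  Δ4: w3:1→0
  Δ5: w6:0→1
  Δ6: w2:1→0
  (6Δ to stable)
t=1 Δ0: w0=1 w6=1 w1=1 w4=0 w2=0 clk=1 w5=1 w7=1 w3=0
  Δ1: clk:1→0
  (1Δ to stable)
t=2 Δ0: w0=1 w6=1 w1=1 w4=0 w2=0 clk=0 w5=1 w7=1 w3=0
  Δ1: clk:0→1, w7:1→0
  Δ2: w6:1→0, w5:1→0
  Δ3: w0:1→0
  Δ4: w3:0→1
  Δ5: w6:0→1
  Δ6: w2:0→1
  (6Δ to stable)
t=3 Δ0: w0=0 w6=1 w1=1 w4=0 w2=1 clk=1 w5=0 w7=0 w3=1
  Δ1: clk:1→0
  (1Δ to stable)
t=4 Δ0: w0=0 w6=1 w1=1 w4=0 w2=1 clk=0 w5=0 w7=0 w3=1
  Δ1: clk:0→1
  Δ2: w1:1→0
  Δ3: w3:1→0
  Δ4: w6:1→0
  Δ5: w2:1→0
  (5Δ to stable)
t=5 Δ0: w0=0 w6=0 w1=0 w4=0 w2=0 clk=1 w5=0 w7=0 w3=0
  Δ1: clk:1→0
  (1Δ to stable)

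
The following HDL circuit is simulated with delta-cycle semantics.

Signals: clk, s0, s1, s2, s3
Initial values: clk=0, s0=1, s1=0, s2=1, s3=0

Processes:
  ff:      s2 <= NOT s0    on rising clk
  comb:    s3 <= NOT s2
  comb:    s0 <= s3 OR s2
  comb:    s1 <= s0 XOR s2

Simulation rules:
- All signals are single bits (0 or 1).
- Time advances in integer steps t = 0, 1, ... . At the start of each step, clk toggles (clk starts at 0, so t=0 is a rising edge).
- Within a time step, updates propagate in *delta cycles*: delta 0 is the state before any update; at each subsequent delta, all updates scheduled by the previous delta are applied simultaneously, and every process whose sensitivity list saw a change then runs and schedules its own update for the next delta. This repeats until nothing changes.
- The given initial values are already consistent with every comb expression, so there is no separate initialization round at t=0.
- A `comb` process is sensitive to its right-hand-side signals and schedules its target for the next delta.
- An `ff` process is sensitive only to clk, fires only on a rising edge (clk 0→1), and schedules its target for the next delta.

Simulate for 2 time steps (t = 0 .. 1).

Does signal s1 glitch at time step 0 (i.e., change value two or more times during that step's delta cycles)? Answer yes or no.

yes

t=0 Δ0: s2=1 s0=1 clk=0 s3=0 s1=0
  Δ1: clk:0→1
  Δ2: s2:1→0
  Δ3: s0:1→0, s3:0→1, s1:0→1
  Δ4: s0:0→1, s1:1→0
  Δ5: s1:0→1
  (5Δ to stable)
t=1 Δ0: s2=0 s0=1 clk=1 s3=1 s1=1
  Δ1: clk:1→0
  (1Δ to stable)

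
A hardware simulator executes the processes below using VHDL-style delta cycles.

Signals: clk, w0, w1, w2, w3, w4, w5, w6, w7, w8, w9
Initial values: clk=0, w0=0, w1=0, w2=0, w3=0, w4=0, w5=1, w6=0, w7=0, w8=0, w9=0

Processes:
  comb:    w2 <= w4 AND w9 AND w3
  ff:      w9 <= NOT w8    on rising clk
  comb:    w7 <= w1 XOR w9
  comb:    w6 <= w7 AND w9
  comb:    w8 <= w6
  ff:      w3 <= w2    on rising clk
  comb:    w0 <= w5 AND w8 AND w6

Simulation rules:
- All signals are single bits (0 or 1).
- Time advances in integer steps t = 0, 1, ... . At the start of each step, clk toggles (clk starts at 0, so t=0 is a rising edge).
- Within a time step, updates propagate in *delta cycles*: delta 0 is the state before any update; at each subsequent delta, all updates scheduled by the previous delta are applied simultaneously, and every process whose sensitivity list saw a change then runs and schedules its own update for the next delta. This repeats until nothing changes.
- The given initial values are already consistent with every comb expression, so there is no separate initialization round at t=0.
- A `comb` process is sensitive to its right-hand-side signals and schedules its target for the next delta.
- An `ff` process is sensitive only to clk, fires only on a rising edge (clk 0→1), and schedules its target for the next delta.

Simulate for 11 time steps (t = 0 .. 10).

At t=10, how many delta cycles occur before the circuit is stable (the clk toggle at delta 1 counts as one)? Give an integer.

t=0 Δ0: w5=1 clk=0 w8=0 w2=0 w4=0 w6=0 w3=0 w9=0 w0=0 w7=0 w1=0
  Δ1: clk:0→1
  Δ2: w9:0→1
  Δ3: w7:0→1
  Δ4: w6:0→1
  Δ5: w8:0→1
  Δ6: w0:0→1
  (6Δ to stable)
t=1 Δ0: w5=1 clk=1 w8=1 w2=0 w4=0 w6=1 w3=0 w9=1 w0=1 w7=1 w1=0
  Δ1: clk:1→0
  (1Δ to stable)
t=2 Δ0: w5=1 clk=0 w8=1 w2=0 w4=0 w6=1 w3=0 w9=1 w0=1 w7=1 w1=0
  Δ1: clk:0→1
  Δ2: w9:1→0
  Δ3: w6:1→0, w7:1→0
  Δ4: w8:1→0, w0:1→0
  (4Δ to stable)
t=3 Δ0: w5=1 clk=1 w8=0 w2=0 w4=0 w6=0 w3=0 w9=0 w0=0 w7=0 w1=0
  Δ1: clk:1→0
  (1Δ to stable)
t=4 Δ0: w5=1 clk=0 w8=0 w2=0 w4=0 w6=0 w3=0 w9=0 w0=0 w7=0 w1=0
  Δ1: clk:0→1
  Δ2: w9:0→1
  Δ3: w7:0→1
  Δ4: w6:0→1
  Δ5: w8:0→1
  Δ6: w0:0→1
  (6Δ to stable)
t=5 Δ0: w5=1 clk=1 w8=1 w2=0 w4=0 w6=1 w3=0 w9=1 w0=1 w7=1 w1=0
  Δ1: clk:1→0
  (1Δ to stable)
t=6 Δ0: w5=1 clk=0 w8=1 w2=0 w4=0 w6=1 w3=0 w9=1 w0=1 w7=1 w1=0
  Δ1: clk:0→1
  Δ2: w9:1→0
  Δ3: w6:1→0, w7:1→0
  Δ4: w8:1→0, w0:1→0
  (4Δ to stable)
t=7 Δ0: w5=1 clk=1 w8=0 w2=0 w4=0 w6=0 w3=0 w9=0 w0=0 w7=0 w1=0
  Δ1: clk:1→0
  (1Δ to stable)
t=8 Δ0: w5=1 clk=0 w8=0 w2=0 w4=0 w6=0 w3=0 w9=0 w0=0 w7=0 w1=0
  Δ1: clk:0→1
  Δ2: w9:0→1
  Δ3: w7:0→1
  Δ4: w6:0→1
  Δ5: w8:0→1
  Δ6: w0:0→1
  (6Δ to stable)
t=9 Δ0: w5=1 clk=1 w8=1 w2=0 w4=0 w6=1 w3=0 w9=1 w0=1 w7=1 w1=0
  Δ1: clk:1→0
  (1Δ to stable)
t=10 Δ0: w5=1 clk=0 w8=1 w2=0 w4=0 w6=1 w3=0 w9=1 w0=1 w7=1 w1=0
  Δ1: clk:0→1
  Δ2: w9:1→0
  Δ3: w6:1→0, w7:1→0
  Δ4: w8:1→0, w0:1→0
  (4Δ to stable)

4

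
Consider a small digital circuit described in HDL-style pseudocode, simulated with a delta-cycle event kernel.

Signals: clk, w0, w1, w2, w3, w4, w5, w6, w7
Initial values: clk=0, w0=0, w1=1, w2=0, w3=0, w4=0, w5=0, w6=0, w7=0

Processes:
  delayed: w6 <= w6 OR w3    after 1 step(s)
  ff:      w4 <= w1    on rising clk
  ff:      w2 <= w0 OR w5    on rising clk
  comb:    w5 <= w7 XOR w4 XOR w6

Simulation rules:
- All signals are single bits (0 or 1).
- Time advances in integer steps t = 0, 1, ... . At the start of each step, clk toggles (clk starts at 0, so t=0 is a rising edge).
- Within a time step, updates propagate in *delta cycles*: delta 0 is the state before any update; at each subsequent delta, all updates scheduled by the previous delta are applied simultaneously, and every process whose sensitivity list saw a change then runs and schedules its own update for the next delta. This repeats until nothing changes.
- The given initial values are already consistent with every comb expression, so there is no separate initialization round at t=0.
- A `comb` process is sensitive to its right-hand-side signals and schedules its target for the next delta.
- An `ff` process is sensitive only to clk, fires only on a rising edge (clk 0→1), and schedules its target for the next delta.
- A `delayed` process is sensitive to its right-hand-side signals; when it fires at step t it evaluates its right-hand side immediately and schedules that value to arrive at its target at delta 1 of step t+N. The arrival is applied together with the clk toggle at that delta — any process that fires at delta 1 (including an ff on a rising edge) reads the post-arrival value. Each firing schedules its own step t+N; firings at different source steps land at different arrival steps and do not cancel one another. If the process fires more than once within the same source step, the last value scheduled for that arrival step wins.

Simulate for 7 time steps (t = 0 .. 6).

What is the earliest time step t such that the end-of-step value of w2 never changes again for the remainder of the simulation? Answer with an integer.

2

t=0 Δ0: w3=0 clk=0 w1=1 w0=0 w7=0 w5=0 w4=0 w6=0 w2=0
  Δ1: clk:0→1
  Δ2: w4:0→1
  Δ3: w5:0→1
  (3Δ to stable)
t=1 Δ0: w3=0 clk=1 w1=1 w0=0 w7=0 w5=1 w4=1 w6=0 w2=0
  Δ1: clk:1→0
  (1Δ to stable)
t=2 Δ0: w3=0 clk=0 w1=1 w0=0 w7=0 w5=1 w4=1 w6=0 w2=0
  Δ1: clk:0→1
  Δ2: w2:0→1
  (2Δ to stable)
t=3 Δ0: w3=0 clk=1 w1=1 w0=0 w7=0 w5=1 w4=1 w6=0 w2=1
  Δ1: clk:1→0
  (1Δ to stable)
t=4 Δ0: w3=0 clk=0 w1=1 w0=0 w7=0 w5=1 w4=1 w6=0 w2=1
  Δ1: clk:0→1
  (1Δ to stable)
t=5 Δ0: w3=0 clk=1 w1=1 w0=0 w7=0 w5=1 w4=1 w6=0 w2=1
  Δ1: clk:1→0
  (1Δ to stable)
t=6 Δ0: w3=0 clk=0 w1=1 w0=0 w7=0 w5=1 w4=1 w6=0 w2=1
  Δ1: clk:0→1
  (1Δ to stable)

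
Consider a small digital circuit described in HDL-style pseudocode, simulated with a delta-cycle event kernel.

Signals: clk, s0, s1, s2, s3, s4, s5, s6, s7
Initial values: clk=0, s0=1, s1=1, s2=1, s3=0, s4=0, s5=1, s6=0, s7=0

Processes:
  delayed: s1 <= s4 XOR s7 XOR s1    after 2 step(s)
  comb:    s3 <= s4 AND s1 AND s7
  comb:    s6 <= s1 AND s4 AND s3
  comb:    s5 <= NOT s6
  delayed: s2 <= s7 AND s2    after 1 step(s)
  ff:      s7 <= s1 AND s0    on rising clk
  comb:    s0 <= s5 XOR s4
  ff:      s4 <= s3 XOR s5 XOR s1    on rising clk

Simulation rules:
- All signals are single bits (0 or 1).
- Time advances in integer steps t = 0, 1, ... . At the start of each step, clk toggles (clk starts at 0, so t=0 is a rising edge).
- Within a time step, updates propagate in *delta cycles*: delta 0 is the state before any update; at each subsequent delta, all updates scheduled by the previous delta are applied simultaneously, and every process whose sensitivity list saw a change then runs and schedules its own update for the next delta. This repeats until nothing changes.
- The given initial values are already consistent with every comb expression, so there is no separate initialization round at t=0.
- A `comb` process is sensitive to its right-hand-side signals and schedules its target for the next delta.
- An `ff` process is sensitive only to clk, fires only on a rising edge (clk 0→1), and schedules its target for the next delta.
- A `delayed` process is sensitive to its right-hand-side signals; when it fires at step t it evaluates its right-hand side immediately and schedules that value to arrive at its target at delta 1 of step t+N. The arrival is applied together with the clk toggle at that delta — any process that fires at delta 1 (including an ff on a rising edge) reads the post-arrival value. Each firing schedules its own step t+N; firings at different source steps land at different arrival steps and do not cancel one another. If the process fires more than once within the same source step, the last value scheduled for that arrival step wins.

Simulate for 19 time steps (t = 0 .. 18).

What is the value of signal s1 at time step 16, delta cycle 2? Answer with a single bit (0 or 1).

t=0 Δ0: s0=1 s4=0 s3=0 s5=1 s1=1 clk=0 s6=0 s7=0 s2=1
  Δ1: clk:0→1
  Δ2: s7:0→1
  (2Δ to stable)
t=1 Δ0: s0=1 s4=0 s3=0 s5=1 s1=1 clk=1 s6=0 s7=1 s2=1
  Δ1: clk:1→0
  (1Δ to stable)
t=2 Δ0: s0=1 s4=0 s3=0 s5=1 s1=1 clk=0 s6=0 s7=1 s2=1
  Δ1: s1:1→0, clk:0→1
  Δ2: s4:0→1, s7:1→0
  Δ3: s0:1→0
  (3Δ to stable)
t=3 Δ0: s0=0 s4=1 s3=0 s5=1 s1=0 clk=1 s6=0 s7=0 s2=1
  Δ1: clk:1→0, s2:1→0
  (1Δ to stable)
t=4 Δ0: s0=0 s4=1 s3=0 s5=1 s1=0 clk=0 s6=0 s7=0 s2=0
  Δ1: s1:0→1, clk:0→1
  Δ2: s4:1→0
  Δ3: s0:0→1
  (3Δ to stable)
t=5 Δ0: s0=1 s4=0 s3=0 s5=1 s1=1 clk=1 s6=0 s7=0 s2=0
  Δ1: clk:1→0
  (1Δ to stable)
t=6 Δ0: s0=1 s4=0 s3=0 s5=1 s1=1 clk=0 s6=0 s7=0 s2=0
  Δ1: clk:0→1
  Δ2: s7:0→1
  (2Δ to stable)
t=7 Δ0: s0=1 s4=0 s3=0 s5=1 s1=1 clk=1 s6=0 s7=1 s2=0
  Δ1: clk:1→0
  (1Δ to stable)
t=8 Δ0: s0=1 s4=0 s3=0 s5=1 s1=1 clk=0 s6=0 s7=1 s2=0
  Δ1: s1:1→0, clk:0→1
  Δ2: s4:0→1, s7:1→0
  Δ3: s0:1→0
  (3Δ to stable)
t=9 Δ0: s0=0 s4=1 s3=0 s5=1 s1=0 clk=1 s6=0 s7=0 s2=0
  Δ1: clk:1→0
  (1Δ to stable)
t=10 Δ0: s0=0 s4=1 s3=0 s5=1 s1=0 clk=0 s6=0 s7=0 s2=0
  Δ1: s1:0→1, clk:0→1
  Δ2: s4:1→0
  Δ3: s0:0→1
  (3Δ to stable)
t=11 Δ0: s0=1 s4=0 s3=0 s5=1 s1=1 clk=1 s6=0 s7=0 s2=0
  Δ1: clk:1→0
  (1Δ to stable)
t=12 Δ0: s0=1 s4=0 s3=0 s5=1 s1=1 clk=0 s6=0 s7=0 s2=0
  Δ1: clk:0→1
  Δ2: s7:0→1
  (2Δ to stable)
t=13 Δ0: s0=1 s4=0 s3=0 s5=1 s1=1 clk=1 s6=0 s7=1 s2=0
  Δ1: clk:1→0
  (1Δ to stable)
t=14 Δ0: s0=1 s4=0 s3=0 s5=1 s1=1 clk=0 s6=0 s7=1 s2=0
  Δ1: s1:1→0, clk:0→1
  Δ2: s4:0→1, s7:1→0
  Δ3: s0:1→0
  (3Δ to stable)
t=15 Δ0: s0=0 s4=1 s3=0 s5=1 s1=0 clk=1 s6=0 s7=0 s2=0
  Δ1: clk:1→0
  (1Δ to stable)
t=16 Δ0: s0=0 s4=1 s3=0 s5=1 s1=0 clk=0 s6=0 s7=0 s2=0
  Δ1: s1:0→1, clk:0→1
  Δ2: s4:1→0
  Δ3: s0:0→1
  (3Δ to stable)
t=17 Δ0: s0=1 s4=0 s3=0 s5=1 s1=1 clk=1 s6=0 s7=0 s2=0
  Δ1: clk:1→0
  (1Δ to stable)
t=18 Δ0: s0=1 s4=0 s3=0 s5=1 s1=1 clk=0 s6=0 s7=0 s2=0
  Δ1: clk:0→1
  Δ2: s7:0→1
  (2Δ to stable)

1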